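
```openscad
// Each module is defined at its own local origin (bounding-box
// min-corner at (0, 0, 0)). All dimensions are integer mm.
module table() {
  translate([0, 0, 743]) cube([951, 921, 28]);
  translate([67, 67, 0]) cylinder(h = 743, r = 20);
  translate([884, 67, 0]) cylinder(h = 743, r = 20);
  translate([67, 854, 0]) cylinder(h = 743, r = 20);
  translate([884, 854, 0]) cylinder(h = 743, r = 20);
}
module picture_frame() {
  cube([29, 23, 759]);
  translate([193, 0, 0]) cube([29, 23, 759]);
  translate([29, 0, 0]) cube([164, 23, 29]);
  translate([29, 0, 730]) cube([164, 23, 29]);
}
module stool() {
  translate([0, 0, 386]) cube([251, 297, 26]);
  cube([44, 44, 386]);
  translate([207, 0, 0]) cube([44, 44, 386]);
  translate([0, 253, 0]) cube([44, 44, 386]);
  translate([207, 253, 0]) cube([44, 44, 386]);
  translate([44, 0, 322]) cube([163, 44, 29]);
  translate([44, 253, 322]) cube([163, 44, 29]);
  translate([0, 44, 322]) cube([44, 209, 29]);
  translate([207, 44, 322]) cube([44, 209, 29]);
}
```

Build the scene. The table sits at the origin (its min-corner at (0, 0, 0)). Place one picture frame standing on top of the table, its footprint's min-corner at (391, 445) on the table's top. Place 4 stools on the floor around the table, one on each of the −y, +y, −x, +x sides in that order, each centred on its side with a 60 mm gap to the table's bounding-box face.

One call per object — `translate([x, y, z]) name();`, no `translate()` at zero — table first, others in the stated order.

table();
translate([391, 445, 771]) picture_frame();
translate([350, -357, 0]) stool();
translate([350, 981, 0]) stool();
translate([-311, 312, 0]) stool();
translate([1011, 312, 0]) stool();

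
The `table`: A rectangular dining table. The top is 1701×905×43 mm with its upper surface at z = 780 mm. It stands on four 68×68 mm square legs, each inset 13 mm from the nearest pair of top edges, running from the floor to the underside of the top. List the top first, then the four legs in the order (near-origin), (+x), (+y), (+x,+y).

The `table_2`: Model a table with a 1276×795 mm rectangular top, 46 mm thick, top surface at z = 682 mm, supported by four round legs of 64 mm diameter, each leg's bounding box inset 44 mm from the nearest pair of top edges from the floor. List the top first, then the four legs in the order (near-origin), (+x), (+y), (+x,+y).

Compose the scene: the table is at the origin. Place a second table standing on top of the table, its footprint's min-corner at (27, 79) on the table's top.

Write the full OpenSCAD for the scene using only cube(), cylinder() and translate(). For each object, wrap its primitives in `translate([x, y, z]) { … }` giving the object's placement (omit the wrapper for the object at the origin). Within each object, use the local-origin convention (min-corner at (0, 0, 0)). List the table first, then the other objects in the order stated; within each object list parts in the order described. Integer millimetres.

translate([0, 0, 737]) cube([1701, 905, 43]);
translate([13, 13, 0]) cube([68, 68, 737]);
translate([1620, 13, 0]) cube([68, 68, 737]);
translate([13, 824, 0]) cube([68, 68, 737]);
translate([1620, 824, 0]) cube([68, 68, 737]);
translate([27, 79, 780]) {
  translate([0, 0, 636]) cube([1276, 795, 46]);
  translate([76, 76, 0]) cylinder(h = 636, r = 32);
  translate([1200, 76, 0]) cylinder(h = 636, r = 32);
  translate([76, 719, 0]) cylinder(h = 636, r = 32);
  translate([1200, 719, 0]) cylinder(h = 636, r = 32);
}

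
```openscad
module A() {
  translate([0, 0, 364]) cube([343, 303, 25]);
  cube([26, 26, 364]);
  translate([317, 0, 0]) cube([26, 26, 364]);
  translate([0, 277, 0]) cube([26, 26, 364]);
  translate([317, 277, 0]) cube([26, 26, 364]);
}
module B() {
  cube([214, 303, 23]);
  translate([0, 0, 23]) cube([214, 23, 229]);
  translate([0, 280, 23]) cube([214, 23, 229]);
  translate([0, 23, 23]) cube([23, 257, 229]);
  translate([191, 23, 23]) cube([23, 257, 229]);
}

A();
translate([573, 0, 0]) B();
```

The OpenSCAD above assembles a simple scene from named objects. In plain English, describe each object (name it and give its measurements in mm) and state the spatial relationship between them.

A is a four-legged stool. The seat is a 343×303×25 mm slab whose top surface is at z = 389 mm; four square legs, each 26×26 mm in cross-section, run from the floor (z = 0) to the underside of the seat, each flush with a corner of the seat.

B is an open-topped rectangular box: outside dimensions 214×303×252 mm, with a uniform wall and base thickness of 23 mm. The base is a full 214×303 slab on the floor; four walls sit on top of the base. The front and back walls (the −y and +y sides) span the full width; the two side walls fit between them.

The open box is on the floor beside the stool on its +x side.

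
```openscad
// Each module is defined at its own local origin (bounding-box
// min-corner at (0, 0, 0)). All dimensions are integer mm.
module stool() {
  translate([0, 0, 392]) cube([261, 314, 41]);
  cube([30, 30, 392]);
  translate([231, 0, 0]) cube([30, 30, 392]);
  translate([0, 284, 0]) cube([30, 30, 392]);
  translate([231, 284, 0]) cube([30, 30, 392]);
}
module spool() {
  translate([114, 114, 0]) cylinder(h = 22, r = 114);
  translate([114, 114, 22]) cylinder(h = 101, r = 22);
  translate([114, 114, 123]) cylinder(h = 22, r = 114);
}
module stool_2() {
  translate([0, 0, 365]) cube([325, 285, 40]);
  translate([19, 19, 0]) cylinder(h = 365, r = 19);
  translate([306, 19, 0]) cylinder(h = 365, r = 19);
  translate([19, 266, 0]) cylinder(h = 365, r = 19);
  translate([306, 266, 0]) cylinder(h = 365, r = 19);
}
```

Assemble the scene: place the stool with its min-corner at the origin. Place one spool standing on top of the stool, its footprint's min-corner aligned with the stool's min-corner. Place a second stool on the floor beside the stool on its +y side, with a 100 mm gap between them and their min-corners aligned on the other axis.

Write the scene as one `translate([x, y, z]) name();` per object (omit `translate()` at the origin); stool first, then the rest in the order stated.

stool();
translate([0, 0, 433]) spool();
translate([0, 414, 0]) stool_2();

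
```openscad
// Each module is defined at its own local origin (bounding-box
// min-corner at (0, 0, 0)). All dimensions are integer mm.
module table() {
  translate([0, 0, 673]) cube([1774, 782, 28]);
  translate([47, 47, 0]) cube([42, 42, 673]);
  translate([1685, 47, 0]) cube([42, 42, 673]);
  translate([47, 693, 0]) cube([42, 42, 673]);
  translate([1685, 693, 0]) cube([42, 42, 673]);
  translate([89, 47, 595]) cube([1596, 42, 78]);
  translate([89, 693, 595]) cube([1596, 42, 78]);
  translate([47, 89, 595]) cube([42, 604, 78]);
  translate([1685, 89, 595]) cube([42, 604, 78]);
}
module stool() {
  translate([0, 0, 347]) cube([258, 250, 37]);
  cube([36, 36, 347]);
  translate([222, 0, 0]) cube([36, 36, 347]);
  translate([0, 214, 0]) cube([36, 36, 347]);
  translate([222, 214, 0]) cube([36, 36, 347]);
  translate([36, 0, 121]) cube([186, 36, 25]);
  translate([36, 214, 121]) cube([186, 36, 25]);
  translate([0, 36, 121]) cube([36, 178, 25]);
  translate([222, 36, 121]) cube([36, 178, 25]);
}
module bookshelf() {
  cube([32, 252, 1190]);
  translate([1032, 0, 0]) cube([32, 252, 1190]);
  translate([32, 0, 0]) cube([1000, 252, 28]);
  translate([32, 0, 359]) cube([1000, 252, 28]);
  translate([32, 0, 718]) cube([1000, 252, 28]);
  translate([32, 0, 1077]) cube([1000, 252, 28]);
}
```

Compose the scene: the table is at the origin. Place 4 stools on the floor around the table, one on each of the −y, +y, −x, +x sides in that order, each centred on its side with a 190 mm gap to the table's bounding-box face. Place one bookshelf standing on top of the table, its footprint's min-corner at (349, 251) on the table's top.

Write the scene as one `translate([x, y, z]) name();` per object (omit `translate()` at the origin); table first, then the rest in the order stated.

table();
translate([758, -440, 0]) stool();
translate([758, 972, 0]) stool();
translate([-448, 266, 0]) stool();
translate([1964, 266, 0]) stool();
translate([349, 251, 701]) bookshelf();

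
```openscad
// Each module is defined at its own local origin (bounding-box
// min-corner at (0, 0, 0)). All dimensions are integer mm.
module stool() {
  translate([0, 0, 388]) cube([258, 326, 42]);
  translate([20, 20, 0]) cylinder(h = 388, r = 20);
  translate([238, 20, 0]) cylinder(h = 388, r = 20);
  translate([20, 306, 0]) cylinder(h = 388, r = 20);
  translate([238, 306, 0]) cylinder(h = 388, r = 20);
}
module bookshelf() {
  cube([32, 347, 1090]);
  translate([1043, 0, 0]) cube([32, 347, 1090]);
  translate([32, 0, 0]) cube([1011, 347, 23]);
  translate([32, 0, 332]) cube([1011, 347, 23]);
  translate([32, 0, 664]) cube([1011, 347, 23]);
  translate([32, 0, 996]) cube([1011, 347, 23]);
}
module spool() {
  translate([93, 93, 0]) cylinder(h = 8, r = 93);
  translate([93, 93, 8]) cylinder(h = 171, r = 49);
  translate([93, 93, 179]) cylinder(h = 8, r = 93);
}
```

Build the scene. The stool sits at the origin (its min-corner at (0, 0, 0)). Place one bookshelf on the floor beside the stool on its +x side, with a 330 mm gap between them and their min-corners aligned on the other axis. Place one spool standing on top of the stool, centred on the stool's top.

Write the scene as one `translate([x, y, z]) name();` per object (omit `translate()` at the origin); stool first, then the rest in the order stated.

stool();
translate([588, 0, 0]) bookshelf();
translate([36, 70, 430]) spool();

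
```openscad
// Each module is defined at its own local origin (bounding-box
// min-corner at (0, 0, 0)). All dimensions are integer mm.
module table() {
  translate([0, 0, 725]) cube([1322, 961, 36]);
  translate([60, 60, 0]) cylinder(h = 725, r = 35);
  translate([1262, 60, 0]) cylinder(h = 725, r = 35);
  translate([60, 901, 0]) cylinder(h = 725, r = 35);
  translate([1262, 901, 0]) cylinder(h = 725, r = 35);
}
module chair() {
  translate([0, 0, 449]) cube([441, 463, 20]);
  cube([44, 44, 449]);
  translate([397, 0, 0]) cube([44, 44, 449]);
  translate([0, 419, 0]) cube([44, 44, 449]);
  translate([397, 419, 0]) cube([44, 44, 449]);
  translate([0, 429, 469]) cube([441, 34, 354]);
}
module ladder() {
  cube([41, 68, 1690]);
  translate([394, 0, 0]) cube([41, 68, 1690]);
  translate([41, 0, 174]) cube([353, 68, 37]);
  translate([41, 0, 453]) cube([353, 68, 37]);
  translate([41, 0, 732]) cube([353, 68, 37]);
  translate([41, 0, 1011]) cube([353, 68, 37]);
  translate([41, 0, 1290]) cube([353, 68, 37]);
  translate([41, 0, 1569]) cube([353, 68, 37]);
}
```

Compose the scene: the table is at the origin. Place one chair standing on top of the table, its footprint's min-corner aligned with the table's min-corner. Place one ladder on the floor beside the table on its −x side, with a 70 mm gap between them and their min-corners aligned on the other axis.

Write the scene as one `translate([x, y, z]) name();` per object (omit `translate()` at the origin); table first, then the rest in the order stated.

table();
translate([0, 0, 761]) chair();
translate([-505, 0, 0]) ladder();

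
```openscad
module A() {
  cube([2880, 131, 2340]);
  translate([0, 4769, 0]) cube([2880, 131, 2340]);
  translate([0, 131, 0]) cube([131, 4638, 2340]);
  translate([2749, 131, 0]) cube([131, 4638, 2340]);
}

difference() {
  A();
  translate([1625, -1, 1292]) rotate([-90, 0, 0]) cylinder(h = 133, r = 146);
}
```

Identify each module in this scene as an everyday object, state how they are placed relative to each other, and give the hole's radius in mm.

A is a house frame. The house frame has a circular hole through its front wall. The hole's radius is 146 mm.

The subtracted cylinder has r = 146 mm.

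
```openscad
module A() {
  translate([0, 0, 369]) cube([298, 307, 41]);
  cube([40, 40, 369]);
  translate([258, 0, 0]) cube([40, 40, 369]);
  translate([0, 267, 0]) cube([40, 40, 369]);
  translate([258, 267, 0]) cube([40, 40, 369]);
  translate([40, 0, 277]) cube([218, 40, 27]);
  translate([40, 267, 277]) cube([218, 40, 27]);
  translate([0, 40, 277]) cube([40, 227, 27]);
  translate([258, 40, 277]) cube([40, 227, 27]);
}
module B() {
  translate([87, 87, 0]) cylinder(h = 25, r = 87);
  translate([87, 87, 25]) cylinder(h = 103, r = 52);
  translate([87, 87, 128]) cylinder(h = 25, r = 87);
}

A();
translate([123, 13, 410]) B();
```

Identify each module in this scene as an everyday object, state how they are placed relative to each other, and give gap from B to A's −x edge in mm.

A is a stool. B is a spool. The spool is on top of the stool. The gap from the spool to the stool's −x edge is 123 mm.

The spool's min-x is at 123; the stool's min-x is 0; gap = 123 mm.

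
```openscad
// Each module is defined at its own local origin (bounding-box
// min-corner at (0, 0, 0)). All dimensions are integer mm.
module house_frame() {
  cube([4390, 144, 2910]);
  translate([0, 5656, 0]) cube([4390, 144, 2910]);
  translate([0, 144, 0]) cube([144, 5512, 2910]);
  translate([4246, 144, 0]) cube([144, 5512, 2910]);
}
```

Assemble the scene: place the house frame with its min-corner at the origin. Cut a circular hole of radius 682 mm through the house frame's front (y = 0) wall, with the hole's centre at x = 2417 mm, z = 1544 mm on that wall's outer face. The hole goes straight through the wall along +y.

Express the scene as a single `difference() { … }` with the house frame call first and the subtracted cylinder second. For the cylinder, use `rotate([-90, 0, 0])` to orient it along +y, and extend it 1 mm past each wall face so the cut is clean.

difference() {
  house_frame();
  translate([2417, -1, 1544]) rotate([-90, 0, 0]) cylinder(h = 146, r = 682);
}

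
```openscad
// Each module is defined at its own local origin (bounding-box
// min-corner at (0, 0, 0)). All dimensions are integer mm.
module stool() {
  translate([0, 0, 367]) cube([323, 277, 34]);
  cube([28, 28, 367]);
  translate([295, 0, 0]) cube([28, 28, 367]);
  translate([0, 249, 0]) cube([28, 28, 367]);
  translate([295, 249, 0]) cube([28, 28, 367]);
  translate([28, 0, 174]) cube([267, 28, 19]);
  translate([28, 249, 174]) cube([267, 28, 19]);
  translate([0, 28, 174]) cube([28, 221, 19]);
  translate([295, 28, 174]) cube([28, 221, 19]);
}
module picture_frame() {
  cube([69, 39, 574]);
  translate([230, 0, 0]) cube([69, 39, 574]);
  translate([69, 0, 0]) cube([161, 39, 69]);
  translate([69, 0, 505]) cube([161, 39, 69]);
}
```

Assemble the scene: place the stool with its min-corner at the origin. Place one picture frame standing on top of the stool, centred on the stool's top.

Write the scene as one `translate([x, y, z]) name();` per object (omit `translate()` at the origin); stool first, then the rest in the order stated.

stool();
translate([12, 119, 401]) picture_frame();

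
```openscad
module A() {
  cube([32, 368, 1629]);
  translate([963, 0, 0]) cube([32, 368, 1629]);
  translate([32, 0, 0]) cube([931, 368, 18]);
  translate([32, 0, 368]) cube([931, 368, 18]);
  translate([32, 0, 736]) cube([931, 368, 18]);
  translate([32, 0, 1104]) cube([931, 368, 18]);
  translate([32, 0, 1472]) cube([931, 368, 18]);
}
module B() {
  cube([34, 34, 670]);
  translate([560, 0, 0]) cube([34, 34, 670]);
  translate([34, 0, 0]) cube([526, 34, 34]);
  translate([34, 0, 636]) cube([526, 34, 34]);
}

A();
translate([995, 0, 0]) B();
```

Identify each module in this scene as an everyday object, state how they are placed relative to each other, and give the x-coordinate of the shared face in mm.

The bookshelf's +x face and the picture frame's −x face are both at x = 995 mm.

A is a bookshelf. B is a picture frame. The picture frame is against the bookshelf's +x side, with their −y faces flush. The x-coordinate of the shared face is 995 mm.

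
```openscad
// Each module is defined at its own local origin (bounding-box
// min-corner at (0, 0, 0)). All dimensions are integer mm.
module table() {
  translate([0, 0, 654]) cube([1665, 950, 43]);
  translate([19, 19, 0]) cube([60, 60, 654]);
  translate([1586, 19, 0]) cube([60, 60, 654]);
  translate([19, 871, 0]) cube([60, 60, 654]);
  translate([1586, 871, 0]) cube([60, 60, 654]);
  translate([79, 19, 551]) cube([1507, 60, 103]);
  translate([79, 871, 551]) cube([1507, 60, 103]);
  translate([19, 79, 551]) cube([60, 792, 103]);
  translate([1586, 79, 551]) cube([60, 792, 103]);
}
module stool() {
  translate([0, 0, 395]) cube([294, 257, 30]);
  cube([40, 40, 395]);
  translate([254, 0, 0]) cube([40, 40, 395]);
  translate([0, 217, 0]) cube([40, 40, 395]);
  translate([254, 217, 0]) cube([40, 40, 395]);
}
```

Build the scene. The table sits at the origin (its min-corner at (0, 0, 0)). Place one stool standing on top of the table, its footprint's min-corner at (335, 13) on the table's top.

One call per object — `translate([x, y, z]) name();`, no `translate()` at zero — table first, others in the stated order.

table();
translate([335, 13, 697]) stool();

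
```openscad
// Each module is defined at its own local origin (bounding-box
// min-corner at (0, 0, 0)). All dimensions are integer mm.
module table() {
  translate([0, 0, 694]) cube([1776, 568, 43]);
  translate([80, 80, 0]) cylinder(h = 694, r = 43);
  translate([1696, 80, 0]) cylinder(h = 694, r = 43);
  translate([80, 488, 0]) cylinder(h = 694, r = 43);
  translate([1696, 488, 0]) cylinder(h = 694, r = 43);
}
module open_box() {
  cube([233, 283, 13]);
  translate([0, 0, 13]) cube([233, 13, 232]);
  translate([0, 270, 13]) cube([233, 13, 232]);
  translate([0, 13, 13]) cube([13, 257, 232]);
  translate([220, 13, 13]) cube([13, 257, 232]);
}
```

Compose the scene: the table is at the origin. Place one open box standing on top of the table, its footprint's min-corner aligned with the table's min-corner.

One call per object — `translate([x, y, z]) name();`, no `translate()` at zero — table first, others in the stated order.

table();
translate([0, 0, 737]) open_box();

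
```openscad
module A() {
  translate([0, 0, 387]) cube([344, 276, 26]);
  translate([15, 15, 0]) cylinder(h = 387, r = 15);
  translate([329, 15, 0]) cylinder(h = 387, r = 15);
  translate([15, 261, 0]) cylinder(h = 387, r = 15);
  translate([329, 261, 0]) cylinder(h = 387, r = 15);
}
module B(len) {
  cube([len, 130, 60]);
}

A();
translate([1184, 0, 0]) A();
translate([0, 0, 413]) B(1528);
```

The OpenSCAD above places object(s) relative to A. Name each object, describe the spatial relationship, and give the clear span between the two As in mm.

Second stool starts at x = 1184; first ends at x = 344; clear span = 1184 − 344 = 840 mm.

A is a stool. B is a beam. A beam spans the tops of two stools. The clear span between the two stools is 840 mm.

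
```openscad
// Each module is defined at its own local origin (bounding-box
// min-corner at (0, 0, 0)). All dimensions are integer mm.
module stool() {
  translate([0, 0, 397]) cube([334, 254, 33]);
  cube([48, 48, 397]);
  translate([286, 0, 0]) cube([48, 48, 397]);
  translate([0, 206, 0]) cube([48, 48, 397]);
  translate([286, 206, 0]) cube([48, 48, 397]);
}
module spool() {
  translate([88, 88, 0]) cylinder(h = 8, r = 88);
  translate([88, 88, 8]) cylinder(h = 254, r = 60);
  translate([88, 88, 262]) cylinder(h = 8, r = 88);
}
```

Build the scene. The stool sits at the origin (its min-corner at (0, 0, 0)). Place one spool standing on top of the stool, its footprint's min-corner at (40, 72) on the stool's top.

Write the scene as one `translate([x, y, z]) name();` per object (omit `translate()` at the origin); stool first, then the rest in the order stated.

stool();
translate([40, 72, 430]) spool();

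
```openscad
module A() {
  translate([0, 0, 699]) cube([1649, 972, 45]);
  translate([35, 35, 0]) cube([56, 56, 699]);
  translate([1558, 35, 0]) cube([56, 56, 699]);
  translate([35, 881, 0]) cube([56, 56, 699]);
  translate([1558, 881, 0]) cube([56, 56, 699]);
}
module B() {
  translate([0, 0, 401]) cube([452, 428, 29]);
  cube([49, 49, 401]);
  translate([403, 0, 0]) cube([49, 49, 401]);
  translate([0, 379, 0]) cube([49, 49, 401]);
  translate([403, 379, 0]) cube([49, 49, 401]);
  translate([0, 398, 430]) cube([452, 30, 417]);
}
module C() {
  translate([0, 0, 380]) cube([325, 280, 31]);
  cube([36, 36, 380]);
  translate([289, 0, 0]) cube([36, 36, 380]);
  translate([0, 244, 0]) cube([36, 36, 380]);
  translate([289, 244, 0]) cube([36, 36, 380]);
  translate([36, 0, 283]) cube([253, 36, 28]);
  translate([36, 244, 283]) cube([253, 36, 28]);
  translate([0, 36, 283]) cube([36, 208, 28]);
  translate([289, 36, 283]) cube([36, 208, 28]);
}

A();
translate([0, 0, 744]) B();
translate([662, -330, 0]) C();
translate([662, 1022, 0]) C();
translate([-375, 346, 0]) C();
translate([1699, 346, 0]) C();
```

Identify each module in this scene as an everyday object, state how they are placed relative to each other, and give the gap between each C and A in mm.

Each stool's nearest face is 50 mm from the table's bounding box.

A is a table. B is a chair. C is a stool. The chair is on top of the table. Four stools sit around the table at the −y, +y, −x, +x sides. The gap between each stool and the table is 50 mm.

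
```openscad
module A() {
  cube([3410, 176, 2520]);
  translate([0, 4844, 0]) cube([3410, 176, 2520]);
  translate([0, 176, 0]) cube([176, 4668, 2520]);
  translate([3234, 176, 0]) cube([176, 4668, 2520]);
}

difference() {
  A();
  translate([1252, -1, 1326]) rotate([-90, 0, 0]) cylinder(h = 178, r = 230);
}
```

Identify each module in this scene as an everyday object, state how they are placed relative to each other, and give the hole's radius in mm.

A is a house frame. The house frame has a circular hole through its front wall. The hole's radius is 230 mm.

The subtracted cylinder has r = 230 mm.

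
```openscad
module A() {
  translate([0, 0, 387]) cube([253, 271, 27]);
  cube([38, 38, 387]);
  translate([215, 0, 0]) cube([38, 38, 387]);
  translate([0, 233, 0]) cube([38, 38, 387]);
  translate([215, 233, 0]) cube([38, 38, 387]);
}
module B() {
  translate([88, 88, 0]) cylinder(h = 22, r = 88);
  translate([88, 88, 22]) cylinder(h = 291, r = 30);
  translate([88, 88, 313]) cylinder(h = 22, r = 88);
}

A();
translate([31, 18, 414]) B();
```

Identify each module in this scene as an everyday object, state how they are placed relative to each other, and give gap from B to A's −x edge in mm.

A is a stool. B is a spool. The spool is on top of the stool. The gap from the spool to the stool's −x edge is 31 mm.

The spool's min-x is at 31; the stool's min-x is 0; gap = 31 mm.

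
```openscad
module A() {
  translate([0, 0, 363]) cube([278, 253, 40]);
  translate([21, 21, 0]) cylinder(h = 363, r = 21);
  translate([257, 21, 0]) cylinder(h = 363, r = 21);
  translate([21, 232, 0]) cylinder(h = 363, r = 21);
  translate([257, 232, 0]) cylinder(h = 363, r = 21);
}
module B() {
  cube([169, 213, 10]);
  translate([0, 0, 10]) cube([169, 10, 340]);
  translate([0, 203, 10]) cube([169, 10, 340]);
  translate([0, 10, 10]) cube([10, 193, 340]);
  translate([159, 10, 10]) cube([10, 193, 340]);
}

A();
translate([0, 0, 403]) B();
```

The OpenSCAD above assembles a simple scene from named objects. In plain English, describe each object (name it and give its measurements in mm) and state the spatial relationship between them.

A is a simple wooden stool: a rectangular seat 278 mm (x) by 253 mm (y), 40 mm thick, top face at z = 403 mm, on four round legs, each 42 mm in diameter. The legs rest on z = 0, each leg's axis is inset half a diameter from the nearest pair of seat edges (so the leg's bounding box is flush with the corner).

B is an open-topped rectangular box: outside dimensions 169×213×350 mm, with a uniform wall and base thickness of 10 mm. The base is a full 169×213 slab on the floor; four walls sit on top of the base. The front and back walls (the −y and +y sides) span the full width; the two side walls fit between them.

The open box is on top of the stool.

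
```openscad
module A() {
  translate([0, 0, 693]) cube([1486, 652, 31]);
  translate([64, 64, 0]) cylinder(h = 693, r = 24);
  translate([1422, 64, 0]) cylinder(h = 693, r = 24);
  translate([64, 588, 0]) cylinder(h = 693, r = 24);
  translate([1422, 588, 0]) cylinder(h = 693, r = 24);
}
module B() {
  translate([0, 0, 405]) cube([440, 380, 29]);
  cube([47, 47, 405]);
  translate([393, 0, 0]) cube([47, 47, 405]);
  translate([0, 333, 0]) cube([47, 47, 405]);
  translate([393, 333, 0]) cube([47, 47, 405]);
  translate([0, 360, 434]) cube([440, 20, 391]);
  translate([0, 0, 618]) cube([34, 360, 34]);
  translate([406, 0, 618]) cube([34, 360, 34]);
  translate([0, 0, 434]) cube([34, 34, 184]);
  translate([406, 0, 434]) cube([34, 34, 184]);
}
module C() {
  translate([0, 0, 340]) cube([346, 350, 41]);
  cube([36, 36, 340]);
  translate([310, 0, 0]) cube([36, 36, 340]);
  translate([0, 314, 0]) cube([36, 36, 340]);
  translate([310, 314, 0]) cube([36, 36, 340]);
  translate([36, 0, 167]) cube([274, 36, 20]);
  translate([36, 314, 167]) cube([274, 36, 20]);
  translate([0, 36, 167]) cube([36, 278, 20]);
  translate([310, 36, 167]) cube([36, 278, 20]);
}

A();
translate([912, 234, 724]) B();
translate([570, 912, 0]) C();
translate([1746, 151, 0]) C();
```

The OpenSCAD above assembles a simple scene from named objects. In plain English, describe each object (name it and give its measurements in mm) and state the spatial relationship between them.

A is a table with a 1486×652 mm rectangular top, 31 mm thick, top surface at z = 724 mm, supported by four round legs of 48 mm diameter, each leg's bounding box inset 40 mm from the nearest pair of top edges, running from the floor.

B is a chair. The seat is a 440×380×29 mm slab with its top at z = 434 mm, on four 47×47 mm corner legs (flush with the seat edges, standing on z = 0). A flat backrest 20 mm thick, 391 mm tall, spans the full seat width and rises from the seat top along its +y edge, rear face flush with the rear of the seat. Two armrests of 34×34 mm section run along each side from the seat's front edge to the front of the backrest, top faces 218 mm above the seat top and outer faces flush with the seat's x-edges; a 34×34 mm post under the front of each armrest stands on the seat at the front corner.

C is a four-legged stool. The seat is 346×350 mm, 41 mm thick, top at z = 381 mm. It stands on four square legs, each 36×36 mm in cross-section, from z = 0 to the seat underside, each flush with a corner of the seat. Four stretchers, 36 mm wide and 20 mm tall, connect adjacent legs with their undersides at z = 167 mm, each running between the inner faces of the legs it joins and aligned with the legs' outer faces on the other axis.

The chair is on top of the table. Two stools sit around the table at the +y, +x sides.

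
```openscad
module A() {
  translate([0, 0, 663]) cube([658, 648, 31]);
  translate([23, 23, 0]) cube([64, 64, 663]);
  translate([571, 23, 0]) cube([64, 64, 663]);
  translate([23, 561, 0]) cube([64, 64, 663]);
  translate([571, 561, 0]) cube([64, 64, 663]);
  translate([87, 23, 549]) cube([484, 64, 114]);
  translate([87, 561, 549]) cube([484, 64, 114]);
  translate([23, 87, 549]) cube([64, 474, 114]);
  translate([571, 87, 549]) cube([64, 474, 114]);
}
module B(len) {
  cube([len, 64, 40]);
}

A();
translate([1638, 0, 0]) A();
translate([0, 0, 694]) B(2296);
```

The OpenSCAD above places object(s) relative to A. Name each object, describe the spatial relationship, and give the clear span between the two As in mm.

Second table starts at x = 1638; first ends at x = 658; clear span = 1638 − 658 = 980 mm.

A is a table. B is a beam. A beam spans the tops of two tables. The clear span between the two tables is 980 mm.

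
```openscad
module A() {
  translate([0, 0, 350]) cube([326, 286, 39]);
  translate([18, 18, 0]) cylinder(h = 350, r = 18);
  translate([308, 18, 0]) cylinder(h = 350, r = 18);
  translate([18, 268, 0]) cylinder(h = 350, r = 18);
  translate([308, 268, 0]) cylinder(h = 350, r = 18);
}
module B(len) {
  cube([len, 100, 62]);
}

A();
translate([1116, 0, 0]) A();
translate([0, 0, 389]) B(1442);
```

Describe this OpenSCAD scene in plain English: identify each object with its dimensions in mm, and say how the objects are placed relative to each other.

A is a four-legged stool. The seat is a 326×286×39 mm slab whose top surface is at z = 389 mm; four round legs, each 36 mm in diameter, run from the floor (z = 0) to the underside of the seat, each leg's axis is inset half a diameter from the nearest pair of seat edges (so the leg's bounding box is flush with the corner).

B is a rectangular beam 1442 mm long (x), 100 mm deep (y), 62 mm thick (z).

The beam spans the tops of two stools placed 790 mm apart, resting at z = 389 mm.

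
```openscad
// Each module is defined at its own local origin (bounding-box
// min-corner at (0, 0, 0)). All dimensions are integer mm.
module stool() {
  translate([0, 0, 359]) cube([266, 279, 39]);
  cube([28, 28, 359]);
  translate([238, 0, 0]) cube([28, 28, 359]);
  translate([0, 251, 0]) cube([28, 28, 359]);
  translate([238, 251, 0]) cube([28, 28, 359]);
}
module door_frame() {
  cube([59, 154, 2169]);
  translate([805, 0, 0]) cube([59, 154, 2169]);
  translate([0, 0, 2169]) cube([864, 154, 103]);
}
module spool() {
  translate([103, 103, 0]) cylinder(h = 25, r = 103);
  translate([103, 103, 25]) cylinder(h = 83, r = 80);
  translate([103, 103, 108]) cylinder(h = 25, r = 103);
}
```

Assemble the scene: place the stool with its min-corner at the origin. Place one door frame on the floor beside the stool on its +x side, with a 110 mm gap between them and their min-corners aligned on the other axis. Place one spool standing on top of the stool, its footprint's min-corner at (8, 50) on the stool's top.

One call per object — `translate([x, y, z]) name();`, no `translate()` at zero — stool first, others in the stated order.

stool();
translate([376, 0, 0]) door_frame();
translate([8, 50, 398]) spool();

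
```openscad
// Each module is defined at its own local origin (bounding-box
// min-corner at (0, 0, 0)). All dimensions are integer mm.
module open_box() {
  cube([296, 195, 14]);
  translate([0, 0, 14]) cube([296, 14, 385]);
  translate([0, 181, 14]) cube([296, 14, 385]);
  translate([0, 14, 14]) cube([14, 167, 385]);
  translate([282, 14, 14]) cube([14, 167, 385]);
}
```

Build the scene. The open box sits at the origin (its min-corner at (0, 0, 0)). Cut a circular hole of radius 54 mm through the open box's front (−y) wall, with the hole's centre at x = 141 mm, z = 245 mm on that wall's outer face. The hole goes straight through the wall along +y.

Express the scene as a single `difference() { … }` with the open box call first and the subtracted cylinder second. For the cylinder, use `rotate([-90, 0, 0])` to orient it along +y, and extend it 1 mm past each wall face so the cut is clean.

difference() {
  open_box();
  translate([141, -1, 245]) rotate([-90, 0, 0]) cylinder(h = 16, r = 54);
}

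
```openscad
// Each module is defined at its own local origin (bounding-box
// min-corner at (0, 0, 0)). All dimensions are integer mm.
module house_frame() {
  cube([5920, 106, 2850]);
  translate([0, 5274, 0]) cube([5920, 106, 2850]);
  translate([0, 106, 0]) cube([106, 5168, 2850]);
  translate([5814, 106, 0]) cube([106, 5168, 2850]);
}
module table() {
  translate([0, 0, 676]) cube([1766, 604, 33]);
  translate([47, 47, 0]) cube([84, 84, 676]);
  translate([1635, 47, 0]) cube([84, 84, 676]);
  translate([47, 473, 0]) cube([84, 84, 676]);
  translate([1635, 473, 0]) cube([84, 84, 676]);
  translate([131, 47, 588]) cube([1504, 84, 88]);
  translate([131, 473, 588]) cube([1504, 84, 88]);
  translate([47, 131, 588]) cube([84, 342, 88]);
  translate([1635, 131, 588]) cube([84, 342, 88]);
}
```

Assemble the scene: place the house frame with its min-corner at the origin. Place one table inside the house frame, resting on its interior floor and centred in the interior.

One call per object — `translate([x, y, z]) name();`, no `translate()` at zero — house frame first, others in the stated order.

house_frame();
translate([2077, 2388, 0]) table();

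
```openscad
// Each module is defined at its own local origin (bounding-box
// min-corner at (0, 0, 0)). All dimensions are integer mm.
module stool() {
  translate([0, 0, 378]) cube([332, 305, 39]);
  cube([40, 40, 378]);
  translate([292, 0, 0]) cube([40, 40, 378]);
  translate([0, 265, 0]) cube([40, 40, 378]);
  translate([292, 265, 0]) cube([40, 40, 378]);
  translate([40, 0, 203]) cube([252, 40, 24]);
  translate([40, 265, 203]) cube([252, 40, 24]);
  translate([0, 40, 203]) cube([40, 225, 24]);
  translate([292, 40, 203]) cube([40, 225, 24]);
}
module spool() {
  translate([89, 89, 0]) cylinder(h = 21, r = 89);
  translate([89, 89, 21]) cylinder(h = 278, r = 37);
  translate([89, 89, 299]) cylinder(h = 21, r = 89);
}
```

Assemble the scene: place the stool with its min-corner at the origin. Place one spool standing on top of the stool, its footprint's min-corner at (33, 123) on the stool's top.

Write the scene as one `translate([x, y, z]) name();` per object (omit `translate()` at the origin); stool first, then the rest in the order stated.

stool();
translate([33, 123, 417]) spool();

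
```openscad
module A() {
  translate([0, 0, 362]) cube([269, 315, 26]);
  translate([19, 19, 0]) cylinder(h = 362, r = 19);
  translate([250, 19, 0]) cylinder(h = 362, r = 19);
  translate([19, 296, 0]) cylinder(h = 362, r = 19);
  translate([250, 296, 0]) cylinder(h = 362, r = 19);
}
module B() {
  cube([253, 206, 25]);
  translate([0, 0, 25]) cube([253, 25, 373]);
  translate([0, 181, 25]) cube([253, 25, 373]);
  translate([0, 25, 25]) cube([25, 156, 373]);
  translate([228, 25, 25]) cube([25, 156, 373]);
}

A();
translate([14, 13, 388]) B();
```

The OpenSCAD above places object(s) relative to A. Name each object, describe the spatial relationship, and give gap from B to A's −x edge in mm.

A is a stool. B is an open box. The open box is on top of the stool. The gap from the open box to the stool's −x edge is 14 mm.

The open box's min-x is at 14; the stool's min-x is 0; gap = 14 mm.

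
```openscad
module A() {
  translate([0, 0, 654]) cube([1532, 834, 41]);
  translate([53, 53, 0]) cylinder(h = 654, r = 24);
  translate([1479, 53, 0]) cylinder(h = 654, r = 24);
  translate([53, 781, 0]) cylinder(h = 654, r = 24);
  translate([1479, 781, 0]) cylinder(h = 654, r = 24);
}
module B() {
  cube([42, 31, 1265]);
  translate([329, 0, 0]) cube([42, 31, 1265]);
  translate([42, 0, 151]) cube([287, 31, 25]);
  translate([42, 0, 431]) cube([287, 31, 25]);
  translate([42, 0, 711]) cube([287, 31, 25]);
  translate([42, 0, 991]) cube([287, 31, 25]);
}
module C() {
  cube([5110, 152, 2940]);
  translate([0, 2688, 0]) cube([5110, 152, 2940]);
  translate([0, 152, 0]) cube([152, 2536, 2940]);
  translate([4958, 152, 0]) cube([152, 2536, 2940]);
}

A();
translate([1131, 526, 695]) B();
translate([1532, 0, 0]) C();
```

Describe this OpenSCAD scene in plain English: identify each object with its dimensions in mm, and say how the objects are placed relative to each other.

A is a table: top 1532 mm (x) × 834 mm (y), 41 mm thick, upper face at z = 695 mm, on four round legs of 48 mm diameter, each leg's bounding box inset 29 mm from the nearest pair of top edges, running from z = 0 to the bottom of the top.

B is a wooden ladder with two side rails of 42×31 mm section and 1265 mm height, set 371 mm apart overall. Between them run 4 rectangular rungs (31 mm deep, 25 mm thick), front faces flush with the rails' −y face. The bottom of the first rung is 151 mm above the floor and each subsequent rung is 280 mm higher than the one below.

C is the wall frame of a small rectangular building: four walls, each 2940 mm tall and 152 mm thick, enclosing a footprint 5110 mm (x) by 2840 mm (y) outside-to-outside, with no floor or roof. The front and back walls (the −y and +y sides) span the full width; the two side walls fit between them.

The ladder is on top of the table. The house frame is against the table's +x side, with their −y faces flush.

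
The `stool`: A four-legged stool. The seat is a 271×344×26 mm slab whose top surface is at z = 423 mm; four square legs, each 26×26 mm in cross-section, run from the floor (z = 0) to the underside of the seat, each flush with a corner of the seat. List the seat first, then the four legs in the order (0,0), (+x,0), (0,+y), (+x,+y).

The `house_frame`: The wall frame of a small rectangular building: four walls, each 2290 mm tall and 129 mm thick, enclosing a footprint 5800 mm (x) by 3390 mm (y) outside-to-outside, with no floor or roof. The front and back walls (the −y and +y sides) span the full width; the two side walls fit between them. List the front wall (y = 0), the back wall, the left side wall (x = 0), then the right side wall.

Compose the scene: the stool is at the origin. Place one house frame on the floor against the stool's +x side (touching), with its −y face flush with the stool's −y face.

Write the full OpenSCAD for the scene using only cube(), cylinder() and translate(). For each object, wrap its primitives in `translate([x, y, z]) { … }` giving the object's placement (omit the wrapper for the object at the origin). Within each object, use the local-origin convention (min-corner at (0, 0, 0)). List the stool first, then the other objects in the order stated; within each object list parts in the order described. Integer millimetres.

translate([0, 0, 397]) cube([271, 344, 26]);
cube([26, 26, 397]);
translate([245, 0, 0]) cube([26, 26, 397]);
translate([0, 318, 0]) cube([26, 26, 397]);
translate([245, 318, 0]) cube([26, 26, 397]);
translate([271, 0, 0]) {
  cube([5800, 129, 2290]);
  translate([0, 3261, 0]) cube([5800, 129, 2290]);
  translate([0, 129, 0]) cube([129, 3132, 2290]);
  translate([5671, 129, 0]) cube([129, 3132, 2290]);
}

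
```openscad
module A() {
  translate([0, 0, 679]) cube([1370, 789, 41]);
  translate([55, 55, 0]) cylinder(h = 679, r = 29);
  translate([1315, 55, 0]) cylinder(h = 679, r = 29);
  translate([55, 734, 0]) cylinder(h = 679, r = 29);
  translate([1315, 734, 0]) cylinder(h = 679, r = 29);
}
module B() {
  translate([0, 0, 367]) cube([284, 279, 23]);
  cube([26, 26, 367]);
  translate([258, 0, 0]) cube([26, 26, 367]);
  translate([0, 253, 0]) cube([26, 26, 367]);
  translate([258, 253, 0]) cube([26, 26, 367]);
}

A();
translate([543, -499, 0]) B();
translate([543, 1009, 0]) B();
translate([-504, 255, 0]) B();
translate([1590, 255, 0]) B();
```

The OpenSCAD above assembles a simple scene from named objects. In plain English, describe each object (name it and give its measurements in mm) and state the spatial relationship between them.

A is a table: top 1370 mm (x) × 789 mm (y), 41 mm thick, upper face at z = 720 mm, on four round legs of 58 mm diameter, each leg's bounding box inset 26 mm from the nearest pair of top edges, running from z = 0 to the bottom of the top.

B is a four-legged stool. The seat is a 284×279×23 mm slab whose top surface is at z = 390 mm; four square legs, each 26×26 mm in cross-section, run from the floor (z = 0) to the underside of the seat, each flush with a corner of the seat.

Four stools sit around the table at the −y, +y, −x, +x sides.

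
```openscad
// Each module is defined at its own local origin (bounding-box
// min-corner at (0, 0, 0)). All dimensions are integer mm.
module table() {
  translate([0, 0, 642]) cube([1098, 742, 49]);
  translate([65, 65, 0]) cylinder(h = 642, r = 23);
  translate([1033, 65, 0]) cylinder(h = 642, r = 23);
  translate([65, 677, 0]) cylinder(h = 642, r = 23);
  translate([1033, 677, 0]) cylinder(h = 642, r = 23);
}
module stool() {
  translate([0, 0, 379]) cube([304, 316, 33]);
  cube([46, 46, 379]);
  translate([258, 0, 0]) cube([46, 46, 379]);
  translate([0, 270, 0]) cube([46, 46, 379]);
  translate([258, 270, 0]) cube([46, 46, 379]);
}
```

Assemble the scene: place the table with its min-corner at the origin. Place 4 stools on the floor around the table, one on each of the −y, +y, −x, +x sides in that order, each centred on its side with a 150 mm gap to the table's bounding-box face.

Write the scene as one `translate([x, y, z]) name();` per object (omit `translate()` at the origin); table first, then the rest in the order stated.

table();
translate([397, -466, 0]) stool();
translate([397, 892, 0]) stool();
translate([-454, 213, 0]) stool();
translate([1248, 213, 0]) stool();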